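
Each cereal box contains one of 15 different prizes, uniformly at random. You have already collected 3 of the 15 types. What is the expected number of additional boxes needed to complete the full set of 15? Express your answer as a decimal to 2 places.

Starting from 3 distinct types, each trial gives a new one with probability (15−i)/15 when i types are held, so the wait for the next new type is 15/(15−i).
E = 15/12 + 15/11 + 15/10 + 15/9 + 15/8 + 15/7 + 15/6 + 15/5 + 15/4 + 15/3 + 15/2 + 15/1 = 86021/1848 ≈ 46.55.

46.55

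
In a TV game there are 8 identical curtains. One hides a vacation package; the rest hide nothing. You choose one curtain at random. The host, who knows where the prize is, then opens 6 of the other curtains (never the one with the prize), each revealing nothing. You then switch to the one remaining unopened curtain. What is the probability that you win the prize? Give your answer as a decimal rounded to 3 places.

Your original curtain holds the prize with probability 1/8, so the other 7 collectively hold it with probability 7/8.
The host can always find 6 empty curtains to open, so the reveals don't change that 7/8; it is now spread over the 1 remaining unopened curtain.
P(win by switching) = (7/8) · (1/1) = 7/8 ≈ 0.875.

0.875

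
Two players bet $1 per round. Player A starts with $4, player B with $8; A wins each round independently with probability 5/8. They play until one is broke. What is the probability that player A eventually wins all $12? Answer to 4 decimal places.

0.8723

Let r = q/p = (3/8)/(5/8) = 3/5. The recurrence P(i) = p·P(i+1) + q·P(i−1) with P(0)=0, P(12)=1 gives P(i) = (1 − r^i)/(1 − r^12).
P(4) = (1 − (3/5)^4) / (1 − (3/5)^12) = 390625/447811 ≈ 0.8723.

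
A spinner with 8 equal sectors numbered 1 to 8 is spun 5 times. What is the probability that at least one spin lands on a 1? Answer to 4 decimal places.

P(no spin lands on a 1) = (7/8)^5 ≈ 0.5129.
P(at least one) = 1 − 0.5129 = 0.4871.

0.4871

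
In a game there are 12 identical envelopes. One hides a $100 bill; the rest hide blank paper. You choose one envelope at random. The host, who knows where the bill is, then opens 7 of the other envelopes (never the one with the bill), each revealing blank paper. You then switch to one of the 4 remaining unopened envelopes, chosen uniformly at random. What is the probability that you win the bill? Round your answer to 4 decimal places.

Your original envelope holds the bill with probability 1/12, so the other 11 collectively hold it with probability 11/12.
The host can always find 7 empty envelopes to open, so the reveals don't change that 11/12; it is now spread over the 4 remaining unopened envelopes.
P(win by switching) = (11/12) · (1/4) = 11/48 ≈ 0.2292.

0.2292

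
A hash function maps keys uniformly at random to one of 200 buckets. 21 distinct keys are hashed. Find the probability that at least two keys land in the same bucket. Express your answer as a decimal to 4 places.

0.6631

It's easier to compute the probability that all 21 are distinct.
P(all distinct) = 200/200 · 199/200 · ··· · 180/200 ≈ 0.3369.
So the probability of at least one match is 1 − 0.3369 = 0.6631.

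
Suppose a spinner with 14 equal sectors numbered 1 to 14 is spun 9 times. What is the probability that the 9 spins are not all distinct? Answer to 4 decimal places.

P(all 9 different) = 14/14 · 13/14 · ··· · 6/14 ≈ 0.0352.
P(at least two equal) = 1 − 0.0352 = 0.9648.

0.9648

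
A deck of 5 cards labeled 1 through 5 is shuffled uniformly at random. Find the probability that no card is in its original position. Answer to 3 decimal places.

0.367

This is the derangement probability: permutations of 5 with no fixed point.
D(5) = 5! · (1 − 1/1! + 1/2! − ··· + (−1)^5/5!) = 44.
P = 44/120 = 11/30 ≈ 0.367.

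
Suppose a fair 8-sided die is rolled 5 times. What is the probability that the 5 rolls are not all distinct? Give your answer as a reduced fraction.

P(all 5 different) = 8/8 · 7/8 · ··· · 4/8 = 105/512.
P(at least two equal) = 1 − 105/512 = 407/512.

407/512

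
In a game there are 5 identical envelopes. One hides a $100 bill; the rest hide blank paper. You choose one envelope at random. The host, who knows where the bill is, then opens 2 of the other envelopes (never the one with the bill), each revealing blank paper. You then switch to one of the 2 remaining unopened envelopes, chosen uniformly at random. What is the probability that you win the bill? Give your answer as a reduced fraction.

Your original envelope holds the bill with probability 1/5, so the other 4 collectively hold it with probability 4/5.
The host can always find 2 empty envelopes to open, so the reveals don't change that 4/5; it is now spread over the 2 remaining unopened envelopes.
P(win by switching) = (4/5) · (1/2) = 2/5.

2/5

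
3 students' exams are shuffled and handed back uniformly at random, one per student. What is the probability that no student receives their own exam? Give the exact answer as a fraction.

1/3

This is the derangement probability: permutations of 3 with no fixed point.
D(3) = 3! · (1 − 1/1! + 1/2! − ··· + (−1)^3/3!) = 2.
P = 2/6 = 1/3.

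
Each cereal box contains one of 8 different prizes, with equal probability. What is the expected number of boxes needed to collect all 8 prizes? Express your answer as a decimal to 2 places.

After i distinct types are collected, each trial gives a new one with probability (8−i)/8, so the expected wait for the next new type is 8/(8−i).
E = 8/8 + 8/7 + 8/6 + 8/5 + 8/4 + 8/3 + 8/2 + 8/1 = 761/35 ≈ 21.74.

21.74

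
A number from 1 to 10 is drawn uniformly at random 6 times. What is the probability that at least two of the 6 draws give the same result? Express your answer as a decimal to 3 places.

P(all 6 different) = 10/10 · 9/10 · ··· · 5/10 ≈ 0.151.
P(at least two equal) = 1 − 0.151 = 0.849.

0.849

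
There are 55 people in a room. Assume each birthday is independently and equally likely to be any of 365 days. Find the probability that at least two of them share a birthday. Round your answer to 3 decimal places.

0.986

It's easier to compute the probability that all 55 are distinct.
P(all distinct) = 365/365 · 364/365 · ··· · 311/365 ≈ 0.014.
So the probability of at least one match is 1 − 0.014 = 0.986.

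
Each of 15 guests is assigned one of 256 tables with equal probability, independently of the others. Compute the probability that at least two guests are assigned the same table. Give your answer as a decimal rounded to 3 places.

0.342

It's easier to compute the probability that all 15 are distinct.
P(all distinct) = 256/256 · 255/256 · ··· · 242/256 ≈ 0.658.
So the probability of at least one match is 1 − 0.658 = 0.342.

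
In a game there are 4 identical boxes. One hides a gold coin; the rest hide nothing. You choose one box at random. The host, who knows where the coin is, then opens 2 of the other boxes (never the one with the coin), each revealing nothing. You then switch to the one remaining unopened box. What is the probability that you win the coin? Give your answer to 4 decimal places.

0.7500

Your original box holds the coin with probability 1/4, so the other 3 collectively hold it with probability 3/4.
The host can always find 2 empty boxes to open, so the reveals don't change that 3/4; it is now spread over the 1 remaining unopened box.
P(win by switching) = (3/4) · (1/1) = 3/4 ≈ 0.7500.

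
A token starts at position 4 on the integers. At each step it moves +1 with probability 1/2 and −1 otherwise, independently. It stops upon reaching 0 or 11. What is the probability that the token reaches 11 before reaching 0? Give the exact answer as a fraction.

4/11

With a fair step, P(i) = ½P(i−1) + ½P(i+1) with P(0)=0, P(11)=1 has the linear solution P(i) = i/11.
P(4) = 4/11.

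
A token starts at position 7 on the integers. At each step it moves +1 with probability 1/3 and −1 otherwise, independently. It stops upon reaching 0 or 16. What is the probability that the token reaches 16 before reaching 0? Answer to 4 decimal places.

Let r = q/p = (2/3)/(1/3) = 2. The recurrence P(i) = p·P(i+1) + q·P(i−1) with P(0)=0, P(16)=1 gives P(i) = (1 − r^i)/(1 − r^16).
P(7) = (1 − (2)^7) / (1 − (2)^16) = 127/65535 ≈ 0.0019.

0.0019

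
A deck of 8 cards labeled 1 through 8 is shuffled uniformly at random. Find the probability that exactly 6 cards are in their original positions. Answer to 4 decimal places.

0.0007

Choose which 6 of the 8 are fixed: C(8,6) = 28 ways.
The remaining 2 must have no fixed point: D(2) = 1.
P = 28·1/40320 = 1/1440 ≈ 0.0007.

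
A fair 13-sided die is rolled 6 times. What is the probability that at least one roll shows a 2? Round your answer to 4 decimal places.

0.3814

P(no roll shows a 2) = (12/13)^6 ≈ 0.6186.
P(at least one) = 1 − 0.6186 = 0.3814.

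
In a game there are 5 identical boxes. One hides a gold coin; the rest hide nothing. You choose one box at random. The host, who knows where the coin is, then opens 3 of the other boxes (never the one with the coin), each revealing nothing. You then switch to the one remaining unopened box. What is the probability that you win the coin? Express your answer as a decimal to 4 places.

0.8000

Your original box holds the coin with probability 1/5, so the other 4 collectively hold it with probability 4/5.
The host can always find 3 empty boxes to open, so the reveals don't change that 4/5; it is now spread over the 1 remaining unopened box.
P(win by switching) = (4/5) · (1/1) = 4/5 ≈ 0.8000.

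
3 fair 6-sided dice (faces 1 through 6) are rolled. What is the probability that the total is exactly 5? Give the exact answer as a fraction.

There are 6^3 = 216 equally likely outcomes.
The number of ordered 3-tuples from {1,…,6} summing to 5 is 6.
P(sum = 5) = 6/216 = 1/36.

1/36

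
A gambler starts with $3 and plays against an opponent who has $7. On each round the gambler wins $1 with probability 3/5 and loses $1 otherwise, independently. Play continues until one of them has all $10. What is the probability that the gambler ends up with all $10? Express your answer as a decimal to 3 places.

Let r = q/p = (2/5)/(3/5) = 2/3. The recurrence P(i) = p·P(i+1) + q·P(i−1) with P(0)=0, P(10)=1 gives P(i) = (1 − r^i)/(1 − r^10).
P(3) = (1 − (2/3)^3) / (1 − (2/3)^10) = 41553/58025 ≈ 0.716.

0.716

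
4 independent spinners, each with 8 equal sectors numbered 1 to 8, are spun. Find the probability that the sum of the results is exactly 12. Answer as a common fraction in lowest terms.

There are 8^4 = 4096 equally likely outcomes.
The number of ordered 4-tuples from {1,…,8} summing to 12 is 161.
P(sum = 12) = 161/4096.

161/4096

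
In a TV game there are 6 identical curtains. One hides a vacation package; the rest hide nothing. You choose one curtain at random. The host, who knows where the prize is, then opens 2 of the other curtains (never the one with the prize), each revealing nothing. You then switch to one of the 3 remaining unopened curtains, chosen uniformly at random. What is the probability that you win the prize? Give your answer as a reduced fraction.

5/18

Your original curtain holds the prize with probability 1/6, so the other 5 collectively hold it with probability 5/6.
The host can always find 2 empty curtains to open, so the reveals don't change that 5/6; it is now spread over the 3 remaining unopened curtains.
P(win by switching) = (5/6) · (1/3) = 5/18.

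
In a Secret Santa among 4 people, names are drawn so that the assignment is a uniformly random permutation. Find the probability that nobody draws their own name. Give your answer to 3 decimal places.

0.375

This is the derangement probability: permutations of 4 with no fixed point.
D(4) = 4! · (1 − 1/1! + 1/2! − ··· + (−1)^4/4!) = 9.
P = 9/24 = 3/8 ≈ 0.375.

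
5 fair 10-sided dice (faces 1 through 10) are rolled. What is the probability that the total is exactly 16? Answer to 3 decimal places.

There are 10^5 = 100000 equally likely outcomes.
The number of ordered 5-tuples from {1,…,10} summing to 16 is 1340.
P(sum = 16) = 1340/100000 = 67/5000 ≈ 0.013.

0.013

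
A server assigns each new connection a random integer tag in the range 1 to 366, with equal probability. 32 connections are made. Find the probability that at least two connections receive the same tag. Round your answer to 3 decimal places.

It's easier to compute the probability that all 32 are distinct.
P(all distinct) = 366/366 · 365/366 · ··· · 335/366 ≈ 0.248.
So the probability of at least one match is 1 − 0.248 = 0.752.

0.752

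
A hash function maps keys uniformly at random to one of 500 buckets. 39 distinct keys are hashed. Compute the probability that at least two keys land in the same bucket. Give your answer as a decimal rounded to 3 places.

0.782

It's easier to compute the probability that all 39 are distinct.
P(all distinct) = 500/500 · 499/500 · ··· · 462/500 ≈ 0.218.
So the probability of at least one match is 1 − 0.218 = 0.782.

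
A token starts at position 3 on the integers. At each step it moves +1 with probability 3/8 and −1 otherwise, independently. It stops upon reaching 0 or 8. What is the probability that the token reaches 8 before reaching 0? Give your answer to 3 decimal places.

0.062

Let r = q/p = (5/8)/(3/8) = 5/3. The recurrence P(i) = p·P(i+1) + q·P(i−1) with P(0)=0, P(8)=1 gives P(i) = (1 − r^i)/(1 − r^8).
P(3) = (1 − (5/3)^3) / (1 − (5/3)^8) = 11907/192032 ≈ 0.062.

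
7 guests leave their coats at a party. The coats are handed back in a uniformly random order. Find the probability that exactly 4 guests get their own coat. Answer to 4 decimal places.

Choose which 4 of the 7 are fixed: C(7,4) = 35 ways.
The remaining 3 must have no fixed point: D(3) = 2.
P = 35·2/5040 = 1/72 ≈ 0.0139.

0.0139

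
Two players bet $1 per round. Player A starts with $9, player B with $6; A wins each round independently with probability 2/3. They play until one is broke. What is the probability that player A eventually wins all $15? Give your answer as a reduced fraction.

Let r = q/p = (1/3)/(2/3) = 1/2. The recurrence P(i) = p·P(i+1) + q·P(i−1) with P(0)=0, P(15)=1 gives P(i) = (1 − r^i)/(1 − r^15).
P(9) = (1 − (1/2)^9) / (1 − (1/2)^15) = 4672/4681.

4672/4681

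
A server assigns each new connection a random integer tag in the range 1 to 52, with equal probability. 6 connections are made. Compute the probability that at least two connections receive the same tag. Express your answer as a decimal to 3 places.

It's easier to compute the probability that all 6 are distinct.
P(all distinct) = 52/52 · 51/52 · ··· · 47/52 ≈ 0.741.
So the probability of at least one match is 1 − 0.741 = 0.259.

0.259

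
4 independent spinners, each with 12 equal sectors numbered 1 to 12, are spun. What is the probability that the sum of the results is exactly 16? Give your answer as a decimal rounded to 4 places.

0.0217

There are 12^4 = 20736 equally likely outcomes.
The number of ordered 4-tuples from {1,…,12} summing to 16 is 451.
P(sum = 16) = 451/20736 ≈ 0.0217.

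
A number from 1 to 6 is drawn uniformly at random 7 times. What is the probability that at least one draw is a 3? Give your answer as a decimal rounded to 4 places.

0.7209

P(no draw is a 3) = (5/6)^7 ≈ 0.2791.
P(at least one) = 1 − 0.2791 = 0.7209.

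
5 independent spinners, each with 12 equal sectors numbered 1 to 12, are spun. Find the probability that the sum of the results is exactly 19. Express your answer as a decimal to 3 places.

0.012

There are 12^5 = 248832 equally likely outcomes.
The number of ordered 5-tuples from {1,…,12} summing to 19 is 2985.
P(sum = 19) = 2985/248832 = 995/82944 ≈ 0.012.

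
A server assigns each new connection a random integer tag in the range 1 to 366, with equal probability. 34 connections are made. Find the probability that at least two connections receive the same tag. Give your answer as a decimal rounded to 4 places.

0.7944

It's easier to compute the probability that all 34 are distinct.
P(all distinct) = 366/366 · 365/366 · ··· · 333/366 ≈ 0.2056.
So the probability of at least one match is 1 − 0.2056 = 0.7944.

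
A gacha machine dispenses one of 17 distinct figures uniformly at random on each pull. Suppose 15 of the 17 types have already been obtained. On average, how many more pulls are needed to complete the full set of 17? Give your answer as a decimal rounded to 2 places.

Starting from 15 distinct types, each trial gives a new one with probability (17−i)/17 when i types are held, so the wait for the next new type is 17/(17−i).
E = 17/2 + 17/1 = 51/2 ≈ 25.50.

25.50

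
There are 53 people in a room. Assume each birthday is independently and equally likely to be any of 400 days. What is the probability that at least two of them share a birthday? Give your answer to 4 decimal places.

0.9729

It's easier to compute the probability that all 53 are distinct.
P(all distinct) = 400/400 · 399/400 · ··· · 348/400 ≈ 0.0271.
So the probability of at least one match is 1 − 0.0271 = 0.9729.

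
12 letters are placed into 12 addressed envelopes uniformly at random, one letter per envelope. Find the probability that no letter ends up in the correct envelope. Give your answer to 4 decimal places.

This is the derangement probability: permutations of 12 with no fixed point.
D(12) = 12! · (1 − 1/1! + 1/2! − ··· + (−1)^12/12!) = 176214841.
P = 176214841/479001600 = 16019531/43545600 ≈ 0.3679.

0.3679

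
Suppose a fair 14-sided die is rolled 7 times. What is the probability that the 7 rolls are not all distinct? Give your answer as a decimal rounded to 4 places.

0.8359

P(all 7 different) = 14/14 · 13/14 · ··· · 8/14 ≈ 0.1641.
P(at least two equal) = 1 − 0.1641 = 0.8359.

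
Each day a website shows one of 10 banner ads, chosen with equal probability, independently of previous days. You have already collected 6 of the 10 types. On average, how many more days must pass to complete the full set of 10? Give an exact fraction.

125/6

Starting from 6 distinct types, each trial gives a new one with probability (10−i)/10 when i types are held, so the wait for the next new type is 10/(10−i).
E = 10/4 + 10/3 + 10/2 + 10/1 = 125/6.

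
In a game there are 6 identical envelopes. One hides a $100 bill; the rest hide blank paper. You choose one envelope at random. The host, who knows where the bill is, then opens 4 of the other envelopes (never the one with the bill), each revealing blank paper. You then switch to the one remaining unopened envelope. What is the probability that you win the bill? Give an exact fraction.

Your original envelope holds the bill with probability 1/6, so the other 5 collectively hold it with probability 5/6.
The host can always find 4 empty envelopes to open, so the reveals don't change that 5/6; it is now spread over the 1 remaining unopened envelope.
P(win by switching) = (5/6) · (1/1) = 5/6.

5/6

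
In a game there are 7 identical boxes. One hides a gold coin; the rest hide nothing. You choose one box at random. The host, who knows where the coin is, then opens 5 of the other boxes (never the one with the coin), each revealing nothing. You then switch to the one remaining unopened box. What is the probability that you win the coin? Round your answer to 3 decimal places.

Your original box holds the coin with probability 1/7, so the other 6 collectively hold it with probability 6/7.
The host can always find 5 empty boxes to open, so the reveals don't change that 6/7; it is now spread over the 1 remaining unopened box.
P(win by switching) = (6/7) · (1/1) = 6/7 ≈ 0.857.

0.857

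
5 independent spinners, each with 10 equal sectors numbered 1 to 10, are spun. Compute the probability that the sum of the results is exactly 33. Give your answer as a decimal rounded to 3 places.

There are 10^5 = 100000 equally likely outcomes.
The number of ordered 5-tuples from {1,…,10} summing to 33 is 4335.
P(sum = 33) = 4335/100000 = 867/20000 ≈ 0.043.

0.043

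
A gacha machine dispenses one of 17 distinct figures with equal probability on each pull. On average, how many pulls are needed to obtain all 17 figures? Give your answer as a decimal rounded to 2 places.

After i distinct types are collected, each trial gives a new one with probability (17−i)/17, so the expected wait for the next new type is 17/(17−i).
E = 17/17 + 17/16 + 17/15 + 17/14 + 17/13 + 17/12 + 17/11 + 17/10 + 17/9 + 17/8 + 17/7 + 17/6 + 17/5 + 17/4 + 17/3 + 17/2 + 17/1 = 42142223/720720 ≈ 58.47.

58.47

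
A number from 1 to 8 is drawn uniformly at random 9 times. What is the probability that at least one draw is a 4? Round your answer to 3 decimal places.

0.699

P(no draw is a 4) = (7/8)^9 ≈ 0.301.
P(at least one) = 1 − 0.301 = 0.699.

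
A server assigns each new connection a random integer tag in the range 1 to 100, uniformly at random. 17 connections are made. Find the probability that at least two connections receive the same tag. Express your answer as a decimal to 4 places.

It's easier to compute the probability that all 17 are distinct.
P(all distinct) = 100/100 · 99/100 · ··· · 84/100 ≈ 0.2365.
So the probability of at least one match is 1 − 0.2365 = 0.7635.

0.7635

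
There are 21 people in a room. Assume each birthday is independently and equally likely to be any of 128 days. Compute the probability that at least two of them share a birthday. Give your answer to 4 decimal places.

It's easier to compute the probability that all 21 are distinct.
P(all distinct) = 128/128 · 127/128 · ··· · 108/128 ≈ 0.1762.
So the probability of at least one match is 1 − 0.1762 = 0.8238.

0.8238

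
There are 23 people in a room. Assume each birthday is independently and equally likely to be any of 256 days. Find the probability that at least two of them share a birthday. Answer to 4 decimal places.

0.6389

It's easier to compute the probability that all 23 are distinct.
P(all distinct) = 256/256 · 255/256 · ··· · 234/256 ≈ 0.3611.
So the probability of at least one match is 1 − 0.3611 = 0.6389.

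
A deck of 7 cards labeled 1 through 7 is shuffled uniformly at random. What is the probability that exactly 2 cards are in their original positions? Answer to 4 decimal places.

Choose which 2 of the 7 are fixed: C(7,2) = 21 ways.
The remaining 5 must have no fixed point: D(5) = 44.
P = 21·44/5040 = 11/60 ≈ 0.1833.

0.1833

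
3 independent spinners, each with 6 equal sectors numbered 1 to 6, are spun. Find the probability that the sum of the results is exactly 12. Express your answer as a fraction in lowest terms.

25/216

There are 6^3 = 216 equally likely outcomes.
The number of ordered 3-tuples from {1,…,6} summing to 12 is 25.
P(sum = 12) = 25/216.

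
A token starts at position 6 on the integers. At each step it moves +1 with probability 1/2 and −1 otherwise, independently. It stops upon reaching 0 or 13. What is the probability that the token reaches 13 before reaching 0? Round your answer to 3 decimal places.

With a fair step, P(i) = ½P(i−1) + ½P(i+1) with P(0)=0, P(13)=1 has the linear solution P(i) = i/13.
P(6) = 6/13 ≈ 0.462.

0.462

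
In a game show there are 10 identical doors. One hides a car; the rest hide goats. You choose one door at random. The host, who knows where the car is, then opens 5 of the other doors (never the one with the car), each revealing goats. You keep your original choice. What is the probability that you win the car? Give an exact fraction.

The host can always open 5 empty doors regardless of your choice, so the reveals give no information about your original door.
P(win by staying) = 1/10.

1/10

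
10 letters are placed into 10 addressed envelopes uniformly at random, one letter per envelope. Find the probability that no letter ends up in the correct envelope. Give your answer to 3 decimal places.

This is the derangement probability: permutations of 10 with no fixed point.
D(10) = 10! · (1 − 1/1! + 1/2! − ··· + (−1)^10/10!) = 1334961.
P = 1334961/3628800 = 16481/44800 ≈ 0.368.

0.368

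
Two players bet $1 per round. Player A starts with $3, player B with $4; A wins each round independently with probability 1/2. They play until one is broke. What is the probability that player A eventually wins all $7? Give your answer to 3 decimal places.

0.429

With a fair step, P(i) = ½P(i−1) + ½P(i+1) with P(0)=0, P(7)=1 has the linear solution P(i) = i/7.
P(3) = 3/7 ≈ 0.429.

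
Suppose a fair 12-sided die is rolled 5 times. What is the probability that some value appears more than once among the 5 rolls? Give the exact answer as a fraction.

89/144

P(all 5 different) = 12/12 · 11/12 · ··· · 8/12 = 55/144.
P(at least two equal) = 1 − 55/144 = 89/144.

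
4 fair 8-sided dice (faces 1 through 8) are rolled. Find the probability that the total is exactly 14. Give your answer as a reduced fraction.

There are 8^4 = 4096 equally likely outcomes.
The number of ordered 4-tuples from {1,…,8} summing to 14 is 246.
P(sum = 14) = 246/4096 = 123/2048.

123/2048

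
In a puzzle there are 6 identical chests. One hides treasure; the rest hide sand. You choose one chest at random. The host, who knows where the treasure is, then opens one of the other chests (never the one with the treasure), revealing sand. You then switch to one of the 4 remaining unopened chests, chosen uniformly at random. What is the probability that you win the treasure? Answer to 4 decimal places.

0.2083

Your original chest holds the treasure with probability 1/6, so the other 5 collectively hold it with probability 5/6.
The host can always find an empty chest to open, so this doesn't change that 5/6; it is now spread over the 4 remaining unopened chests.
P(win by switching) = (5/6) · (1/4) = 5/24 ≈ 0.2083.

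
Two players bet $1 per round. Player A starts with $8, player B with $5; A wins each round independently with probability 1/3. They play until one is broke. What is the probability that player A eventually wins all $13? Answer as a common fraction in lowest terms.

Let r = q/p = (2/3)/(1/3) = 2. The recurrence P(i) = p·P(i+1) + q·P(i−1) with P(0)=0, P(13)=1 gives P(i) = (1 − r^i)/(1 − r^13).
P(8) = (1 − (2)^8) / (1 − (2)^13) = 255/8191.

255/8191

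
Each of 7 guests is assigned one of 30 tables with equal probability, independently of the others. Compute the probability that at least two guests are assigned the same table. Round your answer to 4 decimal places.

0.5308

It's easier to compute the probability that all 7 are distinct.
P(all distinct) = 30/30 · 29/30 · ··· · 24/30 ≈ 0.4692.
So the probability of at least one match is 1 − 0.4692 = 0.5308.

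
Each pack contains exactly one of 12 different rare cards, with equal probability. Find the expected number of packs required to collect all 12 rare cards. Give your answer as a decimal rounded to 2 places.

After i distinct types are collected, each trial gives a new one with probability (12−i)/12, so the expected wait for the next new type is 12/(12−i).
E = 12/12 + 12/11 + 12/10 + 12/9 + 12/8 + 12/7 + 12/6 + 12/5 + 12/4 + 12/3 + 12/2 + 12/1 = 86021/2310 ≈ 37.24.

37.24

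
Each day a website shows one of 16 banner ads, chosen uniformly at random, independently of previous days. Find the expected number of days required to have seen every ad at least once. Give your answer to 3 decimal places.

54.092

After i distinct types are collected, each trial gives a new one with probability (16−i)/16, so the expected wait for the next new type is 16/(16−i).
E = 16/16 + 16/15 + 16/14 + 16/13 + 16/12 + 16/11 + 16/10 + 16/9 + 16/8 + 16/7 + 16/6 + 16/5 + 16/4 + 16/3 + 16/2 + 16/1 = 2436559/45045 ≈ 54.092.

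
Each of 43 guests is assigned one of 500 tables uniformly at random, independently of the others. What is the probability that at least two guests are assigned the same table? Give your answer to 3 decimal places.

It's easier to compute the probability that all 43 are distinct.
P(all distinct) = 500/500 · 499/500 · ··· · 458/500 ≈ 0.156.
So the probability of at least one match is 1 − 0.156 = 0.844.

0.844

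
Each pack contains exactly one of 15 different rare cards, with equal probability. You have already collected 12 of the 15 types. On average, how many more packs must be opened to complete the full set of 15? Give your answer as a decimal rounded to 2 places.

Starting from 12 distinct types, each trial gives a new one with probability (15−i)/15 when i types are held, so the wait for the next new type is 15/(15−i).
E = 15/3 + 15/2 + 15/1 = 55/2 ≈ 27.50.

27.50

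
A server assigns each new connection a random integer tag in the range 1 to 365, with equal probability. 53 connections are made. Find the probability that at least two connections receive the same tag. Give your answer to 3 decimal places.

It's easier to compute the probability that all 53 are distinct.
P(all distinct) = 365/365 · 364/365 · ··· · 313/365 ≈ 0.019.
So the probability of at least one match is 1 − 0.019 = 0.981.

0.981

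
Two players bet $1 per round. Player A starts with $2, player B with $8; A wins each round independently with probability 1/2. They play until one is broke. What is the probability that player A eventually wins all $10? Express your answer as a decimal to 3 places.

With a fair step, P(i) = ½P(i−1) + ½P(i+1) with P(0)=0, P(10)=1 has the linear solution P(i) = i/10.
P(2) = 2/10 = 1/5 ≈ 0.200.

0.200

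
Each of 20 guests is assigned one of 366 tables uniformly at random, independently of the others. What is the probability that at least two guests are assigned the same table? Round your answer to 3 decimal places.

It's easier to compute the probability that all 20 are distinct.
P(all distinct) = 366/366 · 365/366 · ··· · 347/366 ≈ 0.589.
So the probability of at least one match is 1 − 0.589 = 0.411.

0.411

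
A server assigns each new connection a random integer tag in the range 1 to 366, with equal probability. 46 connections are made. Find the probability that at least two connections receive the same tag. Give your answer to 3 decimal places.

0.948

It's easier to compute the probability that all 46 are distinct.
P(all distinct) = 366/366 · 365/366 · ··· · 321/366 ≈ 0.052.
So the probability of at least one match is 1 − 0.052 = 0.948.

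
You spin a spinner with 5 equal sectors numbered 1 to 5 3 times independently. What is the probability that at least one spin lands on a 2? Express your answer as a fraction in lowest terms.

61/125

P(no spin lands on a 2) = (4/5)^3 = 64/125.
P(at least one) = 1 − 64/125 = 61/125.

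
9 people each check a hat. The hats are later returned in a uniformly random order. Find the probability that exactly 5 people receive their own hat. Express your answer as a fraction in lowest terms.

Choose which 5 of the 9 are fixed: C(9,5) = 126 ways.
The remaining 4 must have no fixed point: D(4) = 9.
P = 126·9/362880 = 1/320.

1/320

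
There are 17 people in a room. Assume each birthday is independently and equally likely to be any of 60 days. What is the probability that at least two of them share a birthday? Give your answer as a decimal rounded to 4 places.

It's easier to compute the probability that all 17 are distinct.
P(all distinct) = 60/60 · 59/60 · ··· · 44/60 ≈ 0.0814.
So the probability of at least one match is 1 − 0.0814 = 0.9186.

0.9186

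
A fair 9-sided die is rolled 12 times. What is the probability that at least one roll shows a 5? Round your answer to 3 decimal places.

0.757

P(no roll shows a 5) = (8/9)^12 ≈ 0.243.
P(at least one) = 1 − 0.243 = 0.757.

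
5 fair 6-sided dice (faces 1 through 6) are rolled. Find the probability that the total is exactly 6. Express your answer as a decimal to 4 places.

0.0006

There are 6^5 = 7776 equally likely outcomes.
The number of ordered 5-tuples from {1,…,6} summing to 6 is 5.
P(sum = 6) = 5/7776 ≈ 0.0006.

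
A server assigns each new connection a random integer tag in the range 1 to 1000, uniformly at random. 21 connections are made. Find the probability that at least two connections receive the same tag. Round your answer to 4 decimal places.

It's easier to compute the probability that all 21 are distinct.
P(all distinct) = 1000/1000 · 999/1000 · ··· · 980/1000 ≈ 0.8094.
So the probability of at least one match is 1 − 0.8094 = 0.1906.

0.1906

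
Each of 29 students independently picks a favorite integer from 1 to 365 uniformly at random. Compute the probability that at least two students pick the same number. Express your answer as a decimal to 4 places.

It's easier to compute the probability that all 29 are distinct.
P(all distinct) = 365/365 · 364/365 · ··· · 337/365 ≈ 0.3190.
So the probability of at least one match is 1 − 0.3190 = 0.6810.

0.6810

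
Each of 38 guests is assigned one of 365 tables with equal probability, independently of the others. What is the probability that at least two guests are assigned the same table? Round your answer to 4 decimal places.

It's easier to compute the probability that all 38 are distinct.
P(all distinct) = 365/365 · 364/365 · ··· · 328/365 ≈ 0.1359.
So the probability of at least one match is 1 − 0.1359 = 0.8641.

0.8641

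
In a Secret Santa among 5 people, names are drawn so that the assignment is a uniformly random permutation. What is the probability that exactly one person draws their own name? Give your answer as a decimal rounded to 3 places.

Choose which one is fixed: C(5,1) = 5 ways.
The remaining 4 must have no fixed point: D(4) = 9.
P = 5·9/120 = 3/8 ≈ 0.375.

0.375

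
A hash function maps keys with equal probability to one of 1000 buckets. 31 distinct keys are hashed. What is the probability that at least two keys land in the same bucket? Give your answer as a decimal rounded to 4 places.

0.3749

It's easier to compute the probability that all 31 are distinct.
P(all distinct) = 1000/1000 · 999/1000 · ··· · 970/1000 ≈ 0.6251.
So the probability of at least one match is 1 − 0.6251 = 0.3749.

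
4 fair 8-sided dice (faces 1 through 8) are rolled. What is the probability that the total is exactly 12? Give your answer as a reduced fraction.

161/4096

There are 8^4 = 4096 equally likely outcomes.
The number of ordered 4-tuples from {1,…,8} summing to 12 is 161.
P(sum = 12) = 161/4096.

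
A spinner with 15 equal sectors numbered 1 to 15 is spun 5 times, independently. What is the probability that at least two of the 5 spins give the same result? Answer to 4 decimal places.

P(all 5 different) = 15/15 · 14/15 · ··· · 11/15 ≈ 0.4745.
P(at least two equal) = 1 − 0.4745 = 0.5255.

0.5255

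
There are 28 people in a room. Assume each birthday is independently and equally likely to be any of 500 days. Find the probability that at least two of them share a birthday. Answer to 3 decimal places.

It's easier to compute the probability that all 28 are distinct.
P(all distinct) = 500/500 · 499/500 · ··· · 473/500 ≈ 0.463.
So the probability of at least one match is 1 − 0.463 = 0.537.

0.537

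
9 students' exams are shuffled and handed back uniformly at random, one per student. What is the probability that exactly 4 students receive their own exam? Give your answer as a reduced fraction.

11/720

Choose which 4 of the 9 are fixed: C(9,4) = 126 ways.
The remaining 5 must have no fixed point: D(5) = 44.
P = 126·44/362880 = 11/720.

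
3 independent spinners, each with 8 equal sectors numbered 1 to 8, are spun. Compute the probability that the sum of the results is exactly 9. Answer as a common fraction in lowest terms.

There are 8^3 = 512 equally likely outcomes.
The number of ordered 3-tuples from {1,…,8} summing to 9 is 28.
P(sum = 9) = 28/512 = 7/128.

7/128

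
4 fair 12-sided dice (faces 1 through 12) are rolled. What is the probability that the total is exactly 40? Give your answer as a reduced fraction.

55/6912

There are 12^4 = 20736 equally likely outcomes.
The number of ordered 4-tuples from {1,…,12} summing to 40 is 165.
P(sum = 40) = 165/20736 = 55/6912.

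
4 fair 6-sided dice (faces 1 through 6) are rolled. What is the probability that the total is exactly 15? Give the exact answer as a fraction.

35/324

There are 6^4 = 1296 equally likely outcomes.
The number of ordered 4-tuples from {1,…,6} summing to 15 is 140.
P(sum = 15) = 140/1296 = 35/324.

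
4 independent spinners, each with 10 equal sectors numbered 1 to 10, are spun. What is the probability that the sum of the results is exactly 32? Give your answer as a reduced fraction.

33/2000

There are 10^4 = 10000 equally likely outcomes.
The number of ordered 4-tuples from {1,…,10} summing to 32 is 165.
P(sum = 32) = 165/10000 = 33/2000.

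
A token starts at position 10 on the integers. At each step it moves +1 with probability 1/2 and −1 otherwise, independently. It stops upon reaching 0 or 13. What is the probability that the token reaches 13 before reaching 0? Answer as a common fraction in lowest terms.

10/13

With a fair step, P(i) = ½P(i−1) + ½P(i+1) with P(0)=0, P(13)=1 has the linear solution P(i) = i/13.
P(10) = 10/13.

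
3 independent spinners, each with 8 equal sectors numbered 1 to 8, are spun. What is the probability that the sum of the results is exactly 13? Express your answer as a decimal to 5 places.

0.09375

There are 8^3 = 512 equally likely outcomes.
The number of ordered 3-tuples from {1,…,8} summing to 13 is 48.
P(sum = 13) = 48/512 = 3/32 ≈ 0.09375.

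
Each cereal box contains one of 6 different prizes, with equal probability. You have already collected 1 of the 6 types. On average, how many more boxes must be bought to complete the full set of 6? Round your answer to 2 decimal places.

13.70

Starting from 1 distinct type, each trial gives a new one with probability (6−i)/6 when i types are held, so the wait for the next new type is 6/(6−i).
E = 6/5 + 6/4 + 6/3 + 6/2 + 6/1 = 137/10 ≈ 13.70.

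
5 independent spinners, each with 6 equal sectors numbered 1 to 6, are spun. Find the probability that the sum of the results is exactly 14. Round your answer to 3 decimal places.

There are 6^5 = 7776 equally likely outcomes.
The number of ordered 5-tuples from {1,…,6} summing to 14 is 540.
P(sum = 14) = 540/7776 = 5/72 ≈ 0.069.

0.069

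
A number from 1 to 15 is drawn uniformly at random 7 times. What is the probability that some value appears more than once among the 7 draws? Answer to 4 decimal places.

0.8102

P(all 7 different) = 15/15 · 14/15 · ··· · 9/15 ≈ 0.1898.
P(at least two equal) = 1 − 0.1898 = 0.8102.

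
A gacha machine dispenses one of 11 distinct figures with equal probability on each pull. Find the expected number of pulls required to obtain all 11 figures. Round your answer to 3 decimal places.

33.219

After i distinct types are collected, each trial gives a new one with probability (11−i)/11, so the expected wait for the next new type is 11/(11−i).
E = 11/11 + 11/10 + 11/9 + 11/8 + 11/7 + 11/6 + 11/5 + 11/4 + 11/3 + 11/2 + 11/1 = 83711/2520 ≈ 33.219.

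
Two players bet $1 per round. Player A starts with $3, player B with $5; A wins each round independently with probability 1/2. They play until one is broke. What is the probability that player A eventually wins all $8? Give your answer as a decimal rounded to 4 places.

With a fair step, P(i) = ½P(i−1) + ½P(i+1) with P(0)=0, P(8)=1 has the linear solution P(i) = i/8.
P(3) = 3/8 ≈ 0.3750.

0.3750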